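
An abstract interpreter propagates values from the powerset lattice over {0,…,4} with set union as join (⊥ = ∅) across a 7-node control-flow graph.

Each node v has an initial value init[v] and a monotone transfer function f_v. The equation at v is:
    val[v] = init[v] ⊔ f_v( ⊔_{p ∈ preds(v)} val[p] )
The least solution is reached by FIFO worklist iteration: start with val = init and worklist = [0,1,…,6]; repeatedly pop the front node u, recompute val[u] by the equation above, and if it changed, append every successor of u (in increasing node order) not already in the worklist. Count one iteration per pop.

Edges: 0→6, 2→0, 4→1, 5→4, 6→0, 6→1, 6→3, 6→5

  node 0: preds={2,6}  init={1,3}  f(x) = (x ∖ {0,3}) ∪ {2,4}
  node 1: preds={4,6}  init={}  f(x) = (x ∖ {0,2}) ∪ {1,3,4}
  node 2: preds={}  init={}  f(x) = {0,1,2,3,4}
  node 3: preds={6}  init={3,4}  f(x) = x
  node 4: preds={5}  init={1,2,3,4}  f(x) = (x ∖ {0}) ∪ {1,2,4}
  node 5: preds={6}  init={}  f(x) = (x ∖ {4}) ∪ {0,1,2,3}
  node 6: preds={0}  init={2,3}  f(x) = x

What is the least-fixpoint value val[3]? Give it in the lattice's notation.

Trace (12 dequeues):
  [1] u=0 | in {2,3} | out {1,2,3,4} | prev {1,3} | push {}
  [2] u=1 | in {1,2,3,4} | out {1,3,4} | prev {} | push {}
  [3] u=2 | in {} | out {0,1,2,3,4} | prev {} | push {0}
  [4] u=3 | in {2,3} | out {2,3,4} | prev {3,4} | push {}
  [5] u=4 | in {} | out {1,2,3,4} | ==
  [6] u=5 | in {2,3} | out {0,1,2,3} | prev {} | push {4}
  [7] u=6 | in {1,2,3,4} | out {1,2,3,4} | prev {2,3} | push {1,3,5}
  [8] u=0 | in {0,1,2,3,4} | out {1,2,3,4} | ==
  [9] u=4 | in {0,1,2,3} | out {1,2,3,4} | ==
  [10] u=1 | in {1,2,3,4} | out {1,3,4} | ==
  [11] u=3 | in {1,2,3,4} | out {1,2,3,4} | prev {2,3,4} | push {}
  [12] u=5 | in {1,2,3,4} | out {0,1,2,3} | ==

Converged values:
  [0] {1,2,3,4}
  [1] {1,3,4}
  [2] {0,1,2,3,4}
  [3] {1,2,3,4}
  [4] {1,2,3,4}
  [5] {0,1,2,3}
  [6] {1,2,3,4}

{1,2,3,4}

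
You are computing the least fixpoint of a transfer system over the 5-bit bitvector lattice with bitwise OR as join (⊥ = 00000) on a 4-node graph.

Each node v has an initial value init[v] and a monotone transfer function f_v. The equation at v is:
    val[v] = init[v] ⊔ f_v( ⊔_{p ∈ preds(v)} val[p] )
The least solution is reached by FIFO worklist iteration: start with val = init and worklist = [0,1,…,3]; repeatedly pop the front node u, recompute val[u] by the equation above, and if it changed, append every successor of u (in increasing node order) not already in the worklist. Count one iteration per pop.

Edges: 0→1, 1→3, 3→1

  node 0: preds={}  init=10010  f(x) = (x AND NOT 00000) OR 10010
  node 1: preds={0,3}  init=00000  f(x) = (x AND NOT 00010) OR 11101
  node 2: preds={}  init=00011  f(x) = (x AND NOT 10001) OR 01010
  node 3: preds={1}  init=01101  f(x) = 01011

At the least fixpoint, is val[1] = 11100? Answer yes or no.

Worklist (5 pops):
  #1 pop 0: in=00000 → 10010 (no change)
  #2 pop 1: in=11111 → 11101 (was 00000); enqueue []
  #3 pop 2: in=00000 → 01011 (was 00011); enqueue []
  #4 pop 3: in=11101 → 01111 (was 01101); enqueue [1]
  #5 pop 1: in=11111 → 11101 (no change)

Fixpoint:
  val[0] = 10010
  val[1] = 11101
  val[2] = 01011
  val[3] = 01111

no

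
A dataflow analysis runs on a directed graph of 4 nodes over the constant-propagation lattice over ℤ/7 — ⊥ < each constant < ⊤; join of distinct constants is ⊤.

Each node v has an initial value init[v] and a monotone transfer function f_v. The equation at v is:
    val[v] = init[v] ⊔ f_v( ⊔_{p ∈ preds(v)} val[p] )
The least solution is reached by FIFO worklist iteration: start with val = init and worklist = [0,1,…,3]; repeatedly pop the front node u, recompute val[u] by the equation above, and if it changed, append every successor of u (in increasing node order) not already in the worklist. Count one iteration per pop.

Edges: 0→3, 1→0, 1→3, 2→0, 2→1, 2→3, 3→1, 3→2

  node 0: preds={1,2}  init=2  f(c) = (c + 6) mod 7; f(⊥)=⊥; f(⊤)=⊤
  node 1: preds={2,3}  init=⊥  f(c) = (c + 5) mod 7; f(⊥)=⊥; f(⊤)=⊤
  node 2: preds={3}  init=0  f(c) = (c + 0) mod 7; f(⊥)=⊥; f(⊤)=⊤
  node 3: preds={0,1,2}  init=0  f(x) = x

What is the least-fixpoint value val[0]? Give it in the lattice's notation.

⊤

Worklist (10 pops):
  #1 pop 0: in=0 → ⊤ (was 2); enqueue []
  #2 pop 1: in=0 → 5 (was ⊥); enqueue [0]
  #3 pop 2: in=0 → 0 (no change)
  #4 pop 3: in=⊤ → ⊤ (was 0); enqueue [1,2]
  #5 pop 0: in=⊤ → ⊤ (no change)
  #6 pop 1: in=⊤ → ⊤ (was 5); enqueue [0,3]
  #7 pop 2: in=⊤ → ⊤ (was 0); enqueue [1]
  #8 pop 0: in=⊤ → ⊤ (no change)
  #9 pop 3: in=⊤ → ⊤ (no change)
  #10 pop 1: in=⊤ → ⊤ (no change)

Fixpoint:
  val[0] = ⊤
  val[1] = ⊤
  val[2] = ⊤
  val[3] = ⊤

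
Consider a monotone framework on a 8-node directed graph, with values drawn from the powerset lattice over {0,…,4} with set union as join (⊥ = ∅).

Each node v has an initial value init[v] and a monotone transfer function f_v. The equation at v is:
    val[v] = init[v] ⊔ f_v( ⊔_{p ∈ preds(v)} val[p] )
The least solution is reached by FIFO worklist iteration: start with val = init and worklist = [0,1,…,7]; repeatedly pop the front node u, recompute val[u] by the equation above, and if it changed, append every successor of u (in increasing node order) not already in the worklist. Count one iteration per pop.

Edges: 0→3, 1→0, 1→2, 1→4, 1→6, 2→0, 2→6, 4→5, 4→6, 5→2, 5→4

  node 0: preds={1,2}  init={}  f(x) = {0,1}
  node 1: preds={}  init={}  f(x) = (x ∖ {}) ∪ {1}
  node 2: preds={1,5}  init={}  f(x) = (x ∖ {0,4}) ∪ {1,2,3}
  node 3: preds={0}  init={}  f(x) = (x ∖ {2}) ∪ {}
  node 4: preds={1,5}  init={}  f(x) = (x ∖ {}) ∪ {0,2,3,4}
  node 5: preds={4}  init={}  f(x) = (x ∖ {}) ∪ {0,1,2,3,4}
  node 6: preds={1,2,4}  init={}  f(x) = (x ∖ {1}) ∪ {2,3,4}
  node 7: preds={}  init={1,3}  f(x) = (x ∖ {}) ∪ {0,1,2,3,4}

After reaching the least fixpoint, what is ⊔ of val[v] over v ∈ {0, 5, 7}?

{0,1,2,3,4}

Worklist (11 pops):
  #1 pop 0: in={} → {0,1} (was {}); enqueue []
  #2 pop 1: in={} → {1} (was {}); enqueue [0]
  #3 pop 2: in={1} → {1,2,3} (was {}); enqueue []
  #4 pop 3: in={0,1} → {0,1} (was {}); enqueue []
  #5 pop 4: in={1} → {0,1,2,3,4} (was {}); enqueue []
  #6 pop 5: in={0,1,2,3,4} → {0,1,2,3,4} (was {}); enqueue [2,4]
  #7 pop 6: in={0,1,2,3,4} → {0,2,3,4} (was {}); enqueue []
  #8 pop 7: in={} → {0,1,2,3,4} (was {1,3}); enqueue []
  #9 pop 0: in={1,2,3} → {0,1} (no change)
  #10 pop 2: in={0,1,2,3,4} → {1,2,3} (no change)
  #11 pop 4: in={0,1,2,3,4} → {0,1,2,3,4} (no change)

Fixpoint:
  val[0] = {0,1}
  val[1] = {1}
  val[2] = {1,2,3}
  val[3] = {0,1}
  val[4] = {0,1,2,3,4}
  val[5] = {0,1,2,3,4}
  val[6] = {0,2,3,4}
  val[7] = {0,1,2,3,4}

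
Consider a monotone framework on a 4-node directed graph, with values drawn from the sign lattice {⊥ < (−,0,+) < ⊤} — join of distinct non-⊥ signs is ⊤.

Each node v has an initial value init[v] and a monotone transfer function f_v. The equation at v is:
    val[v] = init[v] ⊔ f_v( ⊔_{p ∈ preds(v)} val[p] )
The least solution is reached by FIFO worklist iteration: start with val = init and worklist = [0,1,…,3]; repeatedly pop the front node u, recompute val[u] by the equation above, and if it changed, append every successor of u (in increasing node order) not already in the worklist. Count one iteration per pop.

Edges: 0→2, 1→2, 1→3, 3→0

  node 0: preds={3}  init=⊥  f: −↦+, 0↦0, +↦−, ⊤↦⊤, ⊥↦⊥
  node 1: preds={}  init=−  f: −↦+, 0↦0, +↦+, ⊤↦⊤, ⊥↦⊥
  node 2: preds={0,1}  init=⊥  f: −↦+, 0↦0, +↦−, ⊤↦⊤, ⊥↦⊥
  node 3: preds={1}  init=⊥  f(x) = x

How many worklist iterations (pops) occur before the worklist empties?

6

Worklist (6 pops):
  #1 pop 0: in=⊥ → ⊥ (no change)
  #2 pop 1: in=⊥ → − (no change)
  #3 pop 2: in=− → + (was ⊥); enqueue []
  #4 pop 3: in=− → − (was ⊥); enqueue [0]
  #5 pop 0: in=− → + (was ⊥); enqueue [2]
  #6 pop 2: in=⊤ → ⊤ (was +); enqueue []

Fixpoint:
  val[0] = +
  val[1] = −
  val[2] = ⊤
  val[3] = −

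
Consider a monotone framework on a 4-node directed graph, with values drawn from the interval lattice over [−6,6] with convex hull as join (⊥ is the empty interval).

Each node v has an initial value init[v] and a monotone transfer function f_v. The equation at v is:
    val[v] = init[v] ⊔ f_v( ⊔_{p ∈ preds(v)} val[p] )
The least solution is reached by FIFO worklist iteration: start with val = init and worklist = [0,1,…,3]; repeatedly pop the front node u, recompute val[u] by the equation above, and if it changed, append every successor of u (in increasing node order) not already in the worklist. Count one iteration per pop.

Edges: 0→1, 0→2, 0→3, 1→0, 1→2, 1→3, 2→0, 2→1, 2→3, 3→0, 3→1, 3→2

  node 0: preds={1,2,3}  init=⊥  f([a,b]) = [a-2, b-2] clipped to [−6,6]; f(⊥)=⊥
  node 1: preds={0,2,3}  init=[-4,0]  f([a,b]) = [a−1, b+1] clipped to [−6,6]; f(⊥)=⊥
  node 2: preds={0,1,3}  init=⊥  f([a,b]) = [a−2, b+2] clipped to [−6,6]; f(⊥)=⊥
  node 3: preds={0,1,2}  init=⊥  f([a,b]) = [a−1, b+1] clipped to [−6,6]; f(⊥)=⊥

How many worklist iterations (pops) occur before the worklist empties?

Worklist (13 pops):
  #1 pop 0: in=[-4,0] → [-6,-2] (was ⊥); enqueue []
  #2 pop 1: in=[-6,-2] → [-6,0] (was [-4,0]); enqueue [0]
  #3 pop 2: in=[-6,0] → [-6,2] (was ⊥); enqueue [1]
  #4 pop 3: in=[-6,2] → [-6,3] (was ⊥); enqueue [2]
  #5 pop 0: in=[-6,3] → [-6,1] (was [-6,-2]); enqueue [3]
  #6 pop 1: in=[-6,3] → [-6,4] (was [-6,0]); enqueue [0]
  #7 pop 2: in=[-6,4] → [-6,6] (was [-6,2]); enqueue [1]
  #8 pop 3: in=[-6,6] → [-6,6] (was [-6,3]); enqueue [2]
  #9 pop 0: in=[-6,6] → [-6,4] (was [-6,1]); enqueue [3]
  #10 pop 1: in=[-6,6] → [-6,6] (was [-6,4]); enqueue [0]
  #11 pop 2: in=[-6,6] → [-6,6] (no change)
  #12 pop 3: in=[-6,6] → [-6,6] (no change)
  #13 pop 0: in=[-6,6] → [-6,4] (no change)

Fixpoint:
  val[0] = [-6,4]
  val[1] = [-6,6]
  val[2] = [-6,6]
  val[3] = [-6,6]

13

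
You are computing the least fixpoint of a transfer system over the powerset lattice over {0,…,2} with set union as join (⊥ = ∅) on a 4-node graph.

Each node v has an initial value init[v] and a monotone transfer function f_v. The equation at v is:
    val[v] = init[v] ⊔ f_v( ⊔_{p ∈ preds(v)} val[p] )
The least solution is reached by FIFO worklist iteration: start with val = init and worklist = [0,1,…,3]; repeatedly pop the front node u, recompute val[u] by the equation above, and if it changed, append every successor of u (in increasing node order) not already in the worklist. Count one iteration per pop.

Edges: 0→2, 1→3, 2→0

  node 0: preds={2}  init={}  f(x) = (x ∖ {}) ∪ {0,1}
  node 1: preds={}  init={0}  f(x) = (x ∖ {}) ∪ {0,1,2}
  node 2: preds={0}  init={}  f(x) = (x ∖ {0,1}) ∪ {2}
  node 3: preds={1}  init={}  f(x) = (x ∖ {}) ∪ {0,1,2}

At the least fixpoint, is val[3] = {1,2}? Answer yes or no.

Iteration log — 6 steps:
  step 1. node 0  ⊔preds={}  new={0,1}  old={}  +wl: 
  step 2. node 1  ⊔preds={}  new={0,1,2}  old={0}  +wl: 
  step 3. node 2  ⊔preds={0,1}  new={2}  old={}  +wl: 0
  step 4. node 3  ⊔preds={0,1,2}  new={0,1,2}  old={}  +wl: 
  step 5. node 0  ⊔preds={2}  new={0,1,2}  old={0,1}  +wl: 2
  step 6. node 2  ⊔preds={0,1,2}  new={2}  stable

Least fixpoint reached:
  node 0: {0,1,2}
  node 1: {0,1,2}
  node 2: {2}
  node 3: {0,1,2}

no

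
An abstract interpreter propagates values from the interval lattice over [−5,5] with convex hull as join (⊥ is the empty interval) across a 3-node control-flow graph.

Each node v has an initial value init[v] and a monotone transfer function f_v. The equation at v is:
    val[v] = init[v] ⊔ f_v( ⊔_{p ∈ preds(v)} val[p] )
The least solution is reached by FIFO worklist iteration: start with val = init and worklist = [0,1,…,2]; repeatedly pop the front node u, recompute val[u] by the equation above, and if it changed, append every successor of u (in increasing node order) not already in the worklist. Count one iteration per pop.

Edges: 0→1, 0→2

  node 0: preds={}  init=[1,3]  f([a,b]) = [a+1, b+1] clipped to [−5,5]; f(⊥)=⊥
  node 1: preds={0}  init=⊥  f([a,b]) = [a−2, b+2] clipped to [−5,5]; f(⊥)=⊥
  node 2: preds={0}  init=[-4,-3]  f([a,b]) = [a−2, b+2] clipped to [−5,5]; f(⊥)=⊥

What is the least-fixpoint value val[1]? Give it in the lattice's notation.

[-1,5]

Trace (3 dequeues):
  [1] u=0 | in ⊥ | out [1,3] | ==
  [2] u=1 | in [1,3] | out [-1,5] | prev ⊥ | push {}
  [3] u=2 | in [1,3] | out [-4,5] | prev [-4,-3] | push {}

Converged values:
  [0] [1,3]
  [1] [-1,5]
  [2] [-4,5]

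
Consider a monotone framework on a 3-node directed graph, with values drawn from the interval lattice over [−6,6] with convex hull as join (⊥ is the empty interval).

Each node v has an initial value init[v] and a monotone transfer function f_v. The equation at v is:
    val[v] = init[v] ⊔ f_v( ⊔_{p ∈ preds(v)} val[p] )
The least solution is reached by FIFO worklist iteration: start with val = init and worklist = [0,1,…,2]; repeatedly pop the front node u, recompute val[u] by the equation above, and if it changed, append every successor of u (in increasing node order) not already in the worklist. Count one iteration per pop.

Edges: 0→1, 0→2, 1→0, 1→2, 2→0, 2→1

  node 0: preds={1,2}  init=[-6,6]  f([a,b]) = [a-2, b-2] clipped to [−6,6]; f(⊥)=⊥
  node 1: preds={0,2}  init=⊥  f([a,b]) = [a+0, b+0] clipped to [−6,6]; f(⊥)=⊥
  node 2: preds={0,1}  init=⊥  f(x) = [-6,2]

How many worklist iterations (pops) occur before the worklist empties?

5

Worklist (5 pops):
  #1 pop 0: in=⊥ → [-6,6] (no change)
  #2 pop 1: in=[-6,6] → [-6,6] (was ⊥); enqueue [0]
  #3 pop 2: in=[-6,6] → [-6,2] (was ⊥); enqueue [1]
  #4 pop 0: in=[-6,6] → [-6,6] (no change)
  #5 pop 1: in=[-6,6] → [-6,6] (no change)

Fixpoint:
  val[0] = [-6,6]
  val[1] = [-6,6]
  val[2] = [-6,2]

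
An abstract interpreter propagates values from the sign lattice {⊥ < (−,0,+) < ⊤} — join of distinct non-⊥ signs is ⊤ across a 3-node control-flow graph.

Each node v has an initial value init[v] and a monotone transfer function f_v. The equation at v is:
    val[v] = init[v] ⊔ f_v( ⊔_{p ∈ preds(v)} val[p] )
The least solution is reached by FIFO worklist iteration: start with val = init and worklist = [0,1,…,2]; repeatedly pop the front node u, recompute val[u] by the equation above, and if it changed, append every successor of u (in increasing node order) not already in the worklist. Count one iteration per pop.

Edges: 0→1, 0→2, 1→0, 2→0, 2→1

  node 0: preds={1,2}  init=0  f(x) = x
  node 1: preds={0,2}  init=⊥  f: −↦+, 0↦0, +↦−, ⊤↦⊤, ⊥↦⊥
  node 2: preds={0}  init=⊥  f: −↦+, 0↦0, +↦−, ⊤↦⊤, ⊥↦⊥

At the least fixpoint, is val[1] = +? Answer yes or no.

no

Worklist (5 pops):
  #1 pop 0: in=⊥ → 0 (no change)
  #2 pop 1: in=0 → 0 (was ⊥); enqueue [0]
  #3 pop 2: in=0 → 0 (was ⊥); enqueue [1]
  #4 pop 0: in=0 → 0 (no change)
  #5 pop 1: in=0 → 0 (no change)

Fixpoint:
  val[0] = 0
  val[1] = 0
  val[2] = 0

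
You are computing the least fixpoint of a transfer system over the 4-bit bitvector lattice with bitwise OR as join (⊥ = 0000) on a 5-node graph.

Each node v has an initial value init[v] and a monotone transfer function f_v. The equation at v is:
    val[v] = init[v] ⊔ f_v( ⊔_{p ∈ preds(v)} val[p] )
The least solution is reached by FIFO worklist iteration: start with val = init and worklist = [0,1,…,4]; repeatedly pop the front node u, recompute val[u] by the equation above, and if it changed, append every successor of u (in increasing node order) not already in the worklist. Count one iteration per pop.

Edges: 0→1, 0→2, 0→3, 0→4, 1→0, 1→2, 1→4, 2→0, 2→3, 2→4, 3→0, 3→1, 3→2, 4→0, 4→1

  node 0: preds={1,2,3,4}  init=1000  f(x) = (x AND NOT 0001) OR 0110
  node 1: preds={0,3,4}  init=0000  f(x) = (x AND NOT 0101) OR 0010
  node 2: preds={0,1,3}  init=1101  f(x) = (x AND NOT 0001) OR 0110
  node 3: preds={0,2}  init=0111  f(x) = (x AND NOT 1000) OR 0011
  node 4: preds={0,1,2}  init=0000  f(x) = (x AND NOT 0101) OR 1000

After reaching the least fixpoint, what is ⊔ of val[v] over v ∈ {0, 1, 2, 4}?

1111

Iteration log — 7 steps:
  step 1. node 0  ⊔preds=1111  new=1110  old=1000  +wl: 
  step 2. node 1  ⊔preds=1111  new=1010  old=0000  +wl: 0
  step 3. node 2  ⊔preds=1111  new=1111  old=1101  +wl: 
  step 4. node 3  ⊔preds=1111  new=0111  stable
  step 5. node 4  ⊔preds=1111  new=1010  old=0000  +wl: 1
  step 6. node 0  ⊔preds=1111  new=1110  stable
  step 7. node 1  ⊔preds=1111  new=1010  stable

Least fixpoint reached:
  node 0: 1110
  node 1: 1010
  node 2: 1111
  node 3: 0111
  node 4: 1010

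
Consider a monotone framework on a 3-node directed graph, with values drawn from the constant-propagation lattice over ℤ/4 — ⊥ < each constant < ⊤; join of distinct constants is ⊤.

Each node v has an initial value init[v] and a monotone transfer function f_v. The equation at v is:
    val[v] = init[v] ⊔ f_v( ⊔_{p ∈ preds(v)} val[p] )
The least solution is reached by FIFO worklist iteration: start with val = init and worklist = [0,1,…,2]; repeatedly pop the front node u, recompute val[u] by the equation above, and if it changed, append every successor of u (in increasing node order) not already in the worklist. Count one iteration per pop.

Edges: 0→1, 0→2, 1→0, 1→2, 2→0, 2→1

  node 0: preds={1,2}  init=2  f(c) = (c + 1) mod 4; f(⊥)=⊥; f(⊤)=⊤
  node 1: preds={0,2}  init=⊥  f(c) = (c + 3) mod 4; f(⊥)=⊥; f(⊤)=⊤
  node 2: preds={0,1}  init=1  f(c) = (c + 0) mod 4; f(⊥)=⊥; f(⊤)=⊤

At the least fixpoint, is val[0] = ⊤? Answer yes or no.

yes

Iteration log — 6 steps:
  step 1. node 0  ⊔preds=1  new=2  stable
  step 2. node 1  ⊔preds=⊤  new=⊤  old=⊥  +wl: 0
  step 3. node 2  ⊔preds=⊤  new=⊤  old=1  +wl: 1
  step 4. node 0  ⊔preds=⊤  new=⊤  old=2  +wl: 2
  step 5. node 1  ⊔preds=⊤  new=⊤  stable
  step 6. node 2  ⊔preds=⊤  new=⊤  stable

Least fixpoint reached:
  node 0: ⊤
  node 1: ⊤
  node 2: ⊤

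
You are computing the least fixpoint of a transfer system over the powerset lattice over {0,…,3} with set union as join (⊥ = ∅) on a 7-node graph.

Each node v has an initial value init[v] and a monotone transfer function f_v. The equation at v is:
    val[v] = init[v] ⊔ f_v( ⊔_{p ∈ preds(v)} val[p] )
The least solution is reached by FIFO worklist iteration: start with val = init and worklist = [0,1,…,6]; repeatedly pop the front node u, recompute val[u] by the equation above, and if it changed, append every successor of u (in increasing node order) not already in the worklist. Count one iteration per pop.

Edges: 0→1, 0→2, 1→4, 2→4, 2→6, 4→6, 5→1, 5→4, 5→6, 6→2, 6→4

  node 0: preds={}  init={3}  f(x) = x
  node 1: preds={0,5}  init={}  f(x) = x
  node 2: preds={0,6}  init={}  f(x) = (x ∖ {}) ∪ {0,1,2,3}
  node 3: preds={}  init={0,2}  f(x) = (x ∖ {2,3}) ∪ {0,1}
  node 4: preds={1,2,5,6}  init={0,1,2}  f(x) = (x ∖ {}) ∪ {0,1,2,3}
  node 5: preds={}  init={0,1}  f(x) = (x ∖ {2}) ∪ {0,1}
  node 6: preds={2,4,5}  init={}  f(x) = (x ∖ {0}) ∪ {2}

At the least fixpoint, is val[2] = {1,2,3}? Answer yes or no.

Iteration log — 9 steps:
  step 1. node 0  ⊔preds={}  new={3}  stable
  step 2. node 1  ⊔preds={0,1,3}  new={0,1,3}  old={}  +wl: 
  step 3. node 2  ⊔preds={3}  new={0,1,2,3}  old={}  +wl: 
  step 4. node 3  ⊔preds={}  new={0,1,2}  old={0,2}  +wl: 
  step 5. node 4  ⊔preds={0,1,2,3}  new={0,1,2,3}  old={0,1,2}  +wl: 
  step 6. node 5  ⊔preds={}  new={0,1}  stable
  step 7. node 6  ⊔preds={0,1,2,3}  new={1,2,3}  old={}  +wl: 2,4
  step 8. node 2  ⊔preds={1,2,3}  new={0,1,2,3}  stable
  step 9. node 4  ⊔preds={0,1,2,3}  new={0,1,2,3}  stable

Least fixpoint reached:
  node 0: {3}
  node 1: {0,1,3}
  node 2: {0,1,2,3}
  node 3: {0,1,2}
  node 4: {0,1,2,3}
  node 5: {0,1}
  node 6: {1,2,3}

no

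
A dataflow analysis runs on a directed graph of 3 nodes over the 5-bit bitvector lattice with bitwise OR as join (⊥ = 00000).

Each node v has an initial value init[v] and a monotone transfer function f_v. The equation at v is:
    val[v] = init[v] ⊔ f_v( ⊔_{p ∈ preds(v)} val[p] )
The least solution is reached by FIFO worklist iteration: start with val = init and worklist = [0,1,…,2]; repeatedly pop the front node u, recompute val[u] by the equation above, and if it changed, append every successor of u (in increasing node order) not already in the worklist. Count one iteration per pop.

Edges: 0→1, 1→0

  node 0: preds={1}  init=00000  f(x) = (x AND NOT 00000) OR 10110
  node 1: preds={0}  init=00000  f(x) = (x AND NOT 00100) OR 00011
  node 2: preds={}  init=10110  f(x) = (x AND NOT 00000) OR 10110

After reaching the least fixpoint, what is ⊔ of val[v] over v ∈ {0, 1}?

10111

Worklist (5 pops):
  #1 pop 0: in=00000 → 10110 (was 00000); enqueue []
  #2 pop 1: in=10110 → 10011 (was 00000); enqueue [0]
  #3 pop 2: in=00000 → 10110 (no change)
  #4 pop 0: in=10011 → 10111 (was 10110); enqueue [1]
  #5 pop 1: in=10111 → 10011 (no change)

Fixpoint:
  val[0] = 10111
  val[1] = 10011
  val[2] = 10110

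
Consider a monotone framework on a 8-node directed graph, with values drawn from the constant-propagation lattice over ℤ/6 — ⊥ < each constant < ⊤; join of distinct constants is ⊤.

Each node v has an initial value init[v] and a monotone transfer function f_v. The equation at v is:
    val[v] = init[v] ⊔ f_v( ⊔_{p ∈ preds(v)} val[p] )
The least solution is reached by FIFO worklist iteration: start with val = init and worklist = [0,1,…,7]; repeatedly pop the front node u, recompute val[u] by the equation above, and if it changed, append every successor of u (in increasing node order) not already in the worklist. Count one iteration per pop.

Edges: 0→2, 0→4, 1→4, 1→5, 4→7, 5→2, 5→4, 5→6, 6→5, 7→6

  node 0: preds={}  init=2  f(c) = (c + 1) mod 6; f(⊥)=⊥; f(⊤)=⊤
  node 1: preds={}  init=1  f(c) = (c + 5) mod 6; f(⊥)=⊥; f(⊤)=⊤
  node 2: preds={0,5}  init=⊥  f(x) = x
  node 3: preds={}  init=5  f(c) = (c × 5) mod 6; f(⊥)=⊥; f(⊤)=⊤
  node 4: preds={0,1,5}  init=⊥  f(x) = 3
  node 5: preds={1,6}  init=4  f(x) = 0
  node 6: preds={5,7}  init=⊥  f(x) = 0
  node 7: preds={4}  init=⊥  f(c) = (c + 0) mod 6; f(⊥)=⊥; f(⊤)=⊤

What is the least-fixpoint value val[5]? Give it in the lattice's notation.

Trace (12 dequeues):
  [1] u=0 | in ⊥ | out 2 | ==
  [2] u=1 | in ⊥ | out 1 | ==
  [3] u=2 | in ⊤ | out ⊤ | prev ⊥ | push {}
  [4] u=3 | in ⊥ | out 5 | ==
  [5] u=4 | in ⊤ | out 3 | prev ⊥ | push {}
  [6] u=5 | in 1 | out ⊤ | prev 4 | push {2,4}
  [7] u=6 | in ⊤ | out 0 | prev ⊥ | push {5}
  [8] u=7 | in 3 | out 3 | prev ⊥ | push {6}
  [9] u=2 | in ⊤ | out ⊤ | ==
  [10] u=4 | in ⊤ | out 3 | ==
  [11] u=5 | in ⊤ | out ⊤ | ==
  [12] u=6 | in ⊤ | out 0 | ==

Converged values:
  [0] 2
  [1] 1
  [2] ⊤
  [3] 5
  [4] 3
  [5] ⊤
  [6] 0
  [7] 3

⊤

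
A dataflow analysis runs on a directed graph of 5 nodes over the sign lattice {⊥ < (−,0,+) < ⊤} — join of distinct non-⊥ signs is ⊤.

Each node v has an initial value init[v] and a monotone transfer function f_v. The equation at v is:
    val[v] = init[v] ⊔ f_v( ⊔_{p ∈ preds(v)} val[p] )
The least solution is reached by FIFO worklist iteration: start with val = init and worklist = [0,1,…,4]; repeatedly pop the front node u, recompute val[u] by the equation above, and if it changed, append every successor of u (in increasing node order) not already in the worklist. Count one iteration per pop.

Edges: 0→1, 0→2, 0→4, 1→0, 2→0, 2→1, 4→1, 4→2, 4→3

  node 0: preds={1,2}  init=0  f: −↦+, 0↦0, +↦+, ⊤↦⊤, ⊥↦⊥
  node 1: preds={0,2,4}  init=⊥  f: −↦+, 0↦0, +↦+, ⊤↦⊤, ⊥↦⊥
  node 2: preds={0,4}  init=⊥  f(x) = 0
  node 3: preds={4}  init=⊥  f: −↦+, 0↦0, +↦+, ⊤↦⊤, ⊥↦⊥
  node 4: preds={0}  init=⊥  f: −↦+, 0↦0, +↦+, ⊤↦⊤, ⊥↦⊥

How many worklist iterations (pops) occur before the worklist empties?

9

Worklist (9 pops):
  #1 pop 0: in=⊥ → 0 (no change)
  #2 pop 1: in=0 → 0 (was ⊥); enqueue [0]
  #3 pop 2: in=0 → 0 (was ⊥); enqueue [1]
  #4 pop 3: in=⊥ → ⊥ (no change)
  #5 pop 4: in=0 → 0 (was ⊥); enqueue [2,3]
  #6 pop 0: in=0 → 0 (no change)
  #7 pop 1: in=0 → 0 (no change)
  #8 pop 2: in=0 → 0 (no change)
  #9 pop 3: in=0 → 0 (was ⊥); enqueue []

Fixpoint:
  val[0] = 0
  val[1] = 0
  val[2] = 0
  val[3] = 0
  val[4] = 0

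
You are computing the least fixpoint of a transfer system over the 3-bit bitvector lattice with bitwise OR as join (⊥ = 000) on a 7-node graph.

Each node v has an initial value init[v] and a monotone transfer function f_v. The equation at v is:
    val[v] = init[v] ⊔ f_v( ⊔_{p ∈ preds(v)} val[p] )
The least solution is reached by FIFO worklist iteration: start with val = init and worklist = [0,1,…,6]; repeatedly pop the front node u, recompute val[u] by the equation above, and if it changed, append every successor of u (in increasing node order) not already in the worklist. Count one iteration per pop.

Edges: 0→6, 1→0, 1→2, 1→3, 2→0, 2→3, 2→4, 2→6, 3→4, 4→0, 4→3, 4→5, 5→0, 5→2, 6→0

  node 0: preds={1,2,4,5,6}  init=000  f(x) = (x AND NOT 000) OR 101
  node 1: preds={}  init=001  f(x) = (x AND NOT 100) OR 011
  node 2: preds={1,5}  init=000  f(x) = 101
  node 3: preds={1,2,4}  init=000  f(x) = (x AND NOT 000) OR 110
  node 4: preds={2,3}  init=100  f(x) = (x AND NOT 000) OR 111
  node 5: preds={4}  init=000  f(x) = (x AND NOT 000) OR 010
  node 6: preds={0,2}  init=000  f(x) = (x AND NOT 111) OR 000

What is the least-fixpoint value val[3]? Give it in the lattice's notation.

111

Iteration log — 11 steps:
  step 1. node 0  ⊔preds=101  new=101  old=000  +wl: 
  step 2. node 1  ⊔preds=000  new=011  old=001  +wl: 0
  step 3. node 2  ⊔preds=011  new=101  old=000  +wl: 
  step 4. node 3  ⊔preds=111  new=111  old=000  +wl: 
  step 5. node 4  ⊔preds=111  new=111  old=100  +wl: 3
  step 6. node 5  ⊔preds=111  new=111  old=000  +wl: 2
  step 7. node 6  ⊔preds=101  new=000  stable
  step 8. node 0  ⊔preds=111  new=111  old=101  +wl: 6
  step 9. node 3  ⊔preds=111  new=111  stable
  step 10. node 2  ⊔preds=111  new=101  stable
  step 11. node 6  ⊔preds=111  new=000  stable

Least fixpoint reached:
  node 0: 111
  node 1: 011
  node 2: 101
  node 3: 111
  node 4: 111
  node 5: 111
  node 6: 000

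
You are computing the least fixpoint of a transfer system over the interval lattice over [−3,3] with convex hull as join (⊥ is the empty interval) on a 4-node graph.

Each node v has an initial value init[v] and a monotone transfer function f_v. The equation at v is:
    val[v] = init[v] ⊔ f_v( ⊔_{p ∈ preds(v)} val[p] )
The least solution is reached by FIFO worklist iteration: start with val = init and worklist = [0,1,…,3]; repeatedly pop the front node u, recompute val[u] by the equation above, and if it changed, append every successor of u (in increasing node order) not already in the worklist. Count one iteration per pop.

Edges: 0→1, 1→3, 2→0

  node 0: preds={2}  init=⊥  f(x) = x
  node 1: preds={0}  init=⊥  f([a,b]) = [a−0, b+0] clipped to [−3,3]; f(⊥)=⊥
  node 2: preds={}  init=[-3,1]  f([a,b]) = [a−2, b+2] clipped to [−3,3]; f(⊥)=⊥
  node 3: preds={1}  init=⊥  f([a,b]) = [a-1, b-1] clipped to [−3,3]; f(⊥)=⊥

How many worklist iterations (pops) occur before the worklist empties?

4

Worklist (4 pops):
  #1 pop 0: in=[-3,1] → [-3,1] (was ⊥); enqueue []
  #2 pop 1: in=[-3,1] → [-3,1] (was ⊥); enqueue []
  #3 pop 2: in=⊥ → [-3,1] (no change)
  #4 pop 3: in=[-3,1] → [-3,0] (was ⊥); enqueue []

Fixpoint:
  val[0] = [-3,1]
  val[1] = [-3,1]
  val[2] = [-3,1]
  val[3] = [-3,0]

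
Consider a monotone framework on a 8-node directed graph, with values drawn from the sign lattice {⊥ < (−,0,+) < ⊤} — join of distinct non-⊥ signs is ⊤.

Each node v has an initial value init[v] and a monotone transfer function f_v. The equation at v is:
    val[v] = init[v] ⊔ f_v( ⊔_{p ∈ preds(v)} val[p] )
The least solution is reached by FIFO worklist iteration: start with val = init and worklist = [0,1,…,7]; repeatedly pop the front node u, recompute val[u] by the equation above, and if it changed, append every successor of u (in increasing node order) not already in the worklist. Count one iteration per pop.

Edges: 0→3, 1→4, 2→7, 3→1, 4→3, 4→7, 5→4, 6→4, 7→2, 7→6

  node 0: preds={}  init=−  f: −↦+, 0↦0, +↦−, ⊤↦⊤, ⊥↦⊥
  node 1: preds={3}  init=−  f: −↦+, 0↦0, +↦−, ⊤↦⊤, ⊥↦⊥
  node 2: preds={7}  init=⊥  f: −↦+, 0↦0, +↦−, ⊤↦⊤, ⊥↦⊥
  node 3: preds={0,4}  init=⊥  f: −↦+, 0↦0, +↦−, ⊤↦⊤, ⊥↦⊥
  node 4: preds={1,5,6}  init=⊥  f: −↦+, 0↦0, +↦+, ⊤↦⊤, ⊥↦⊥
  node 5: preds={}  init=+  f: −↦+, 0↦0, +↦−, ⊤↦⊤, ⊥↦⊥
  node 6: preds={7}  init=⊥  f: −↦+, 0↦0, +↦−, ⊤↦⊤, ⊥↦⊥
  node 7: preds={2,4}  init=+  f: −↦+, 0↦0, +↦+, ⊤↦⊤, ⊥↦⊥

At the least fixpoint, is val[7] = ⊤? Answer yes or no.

Worklist (16 pops):
  #1 pop 0: in=⊥ → − (no change)
  #2 pop 1: in=⊥ → − (no change)
  #3 pop 2: in=+ → − (was ⊥); enqueue []
  #4 pop 3: in=− → + (was ⊥); enqueue [1]
  #5 pop 4: in=⊤ → ⊤ (was ⊥); enqueue [3]
  #6 pop 5: in=⊥ → + (no change)
  #7 pop 6: in=+ → − (was ⊥); enqueue [4]
  #8 pop 7: in=⊤ → ⊤ (was +); enqueue [2,6]
  #9 pop 1: in=+ → − (no change)
  #10 pop 3: in=⊤ → ⊤ (was +); enqueue [1]
  #11 pop 4: in=⊤ → ⊤ (no change)
  #12 pop 2: in=⊤ → ⊤ (was −); enqueue [7]
  #13 pop 6: in=⊤ → ⊤ (was −); enqueue [4]
  #14 pop 1: in=⊤ → ⊤ (was −); enqueue []
  #15 pop 7: in=⊤ → ⊤ (no change)
  #16 pop 4: in=⊤ → ⊤ (no change)

Fixpoint:
  val[0] = −
  val[1] = ⊤
  val[2] = ⊤
  val[3] = ⊤
  val[4] = ⊤
  val[5] = +
  val[6] = ⊤
  val[7] = ⊤

yes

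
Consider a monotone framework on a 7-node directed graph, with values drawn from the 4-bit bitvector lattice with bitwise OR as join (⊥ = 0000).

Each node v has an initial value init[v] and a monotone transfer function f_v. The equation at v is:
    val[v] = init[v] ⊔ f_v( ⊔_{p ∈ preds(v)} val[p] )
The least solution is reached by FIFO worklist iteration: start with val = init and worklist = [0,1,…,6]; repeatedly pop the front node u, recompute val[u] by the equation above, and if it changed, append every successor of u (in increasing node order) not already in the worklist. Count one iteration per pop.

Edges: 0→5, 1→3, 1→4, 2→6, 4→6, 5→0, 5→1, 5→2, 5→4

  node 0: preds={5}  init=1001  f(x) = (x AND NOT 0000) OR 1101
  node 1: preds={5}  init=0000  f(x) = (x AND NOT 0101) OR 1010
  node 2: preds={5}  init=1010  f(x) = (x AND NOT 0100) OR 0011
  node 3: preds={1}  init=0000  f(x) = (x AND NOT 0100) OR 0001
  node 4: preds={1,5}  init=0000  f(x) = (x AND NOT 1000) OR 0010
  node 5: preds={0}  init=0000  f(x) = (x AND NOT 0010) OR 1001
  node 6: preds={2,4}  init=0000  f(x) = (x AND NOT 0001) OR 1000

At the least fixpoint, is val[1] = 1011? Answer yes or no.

no

Worklist (12 pops):
  #1 pop 0: in=0000 → 1101 (was 1001); enqueue []
  #2 pop 1: in=0000 → 1010 (was 0000); enqueue []
  #3 pop 2: in=0000 → 1011 (was 1010); enqueue []
  #4 pop 3: in=1010 → 1011 (was 0000); enqueue []
  #5 pop 4: in=1010 → 0010 (was 0000); enqueue []
  #6 pop 5: in=1101 → 1101 (was 0000); enqueue [0,1,2,4]
  #7 pop 6: in=1011 → 1010 (was 0000); enqueue []
  #8 pop 0: in=1101 → 1101 (no change)
  #9 pop 1: in=1101 → 1010 (no change)
  #10 pop 2: in=1101 → 1011 (no change)
  #11 pop 4: in=1111 → 0111 (was 0010); enqueue [6]
  #12 pop 6: in=1111 → 1110 (was 1010); enqueue []

Fixpoint:
  val[0] = 1101
  val[1] = 1010
  val[2] = 1011
  val[3] = 1011
  val[4] = 0111
  val[5] = 1101
  val[6] = 1110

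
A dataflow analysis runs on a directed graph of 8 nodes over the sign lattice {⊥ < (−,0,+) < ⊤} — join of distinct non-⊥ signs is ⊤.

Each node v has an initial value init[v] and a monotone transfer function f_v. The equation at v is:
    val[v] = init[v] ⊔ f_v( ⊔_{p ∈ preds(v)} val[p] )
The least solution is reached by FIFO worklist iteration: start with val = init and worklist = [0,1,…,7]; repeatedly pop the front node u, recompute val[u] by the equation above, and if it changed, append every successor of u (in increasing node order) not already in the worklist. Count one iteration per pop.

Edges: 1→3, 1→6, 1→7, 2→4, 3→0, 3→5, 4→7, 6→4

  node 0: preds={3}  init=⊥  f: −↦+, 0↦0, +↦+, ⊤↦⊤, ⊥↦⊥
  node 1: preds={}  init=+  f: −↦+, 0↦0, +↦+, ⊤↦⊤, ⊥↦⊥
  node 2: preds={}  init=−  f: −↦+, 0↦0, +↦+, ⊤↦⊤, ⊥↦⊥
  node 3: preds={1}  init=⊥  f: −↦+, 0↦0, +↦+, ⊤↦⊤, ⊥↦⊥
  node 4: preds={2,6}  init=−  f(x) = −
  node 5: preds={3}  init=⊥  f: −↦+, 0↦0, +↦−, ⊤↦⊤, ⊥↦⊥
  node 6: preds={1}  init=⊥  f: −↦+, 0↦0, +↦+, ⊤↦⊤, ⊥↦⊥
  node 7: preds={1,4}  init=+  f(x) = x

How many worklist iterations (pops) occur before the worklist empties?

Iteration log — 10 steps:
  step 1. node 0  ⊔preds=⊥  new=⊥  stable
  step 2. node 1  ⊔preds=⊥  new=+  stable
  step 3. node 2  ⊔preds=⊥  new=−  stable
  step 4. node 3  ⊔preds=+  new=+  old=⊥  +wl: 0
  step 5. node 4  ⊔preds=−  new=−  stable
  step 6. node 5  ⊔preds=+  new=−  old=⊥  +wl: 
  step 7. node 6  ⊔preds=+  new=+  old=⊥  +wl: 4
  step 8. node 7  ⊔preds=⊤  new=⊤  old=+  +wl: 
  step 9. node 0  ⊔preds=+  new=+  old=⊥  +wl: 
  step 10. node 4  ⊔preds=⊤  new=−  stable

Least fixpoint reached:
  node 0: +
  node 1: +
  node 2: −
  node 3: +
  node 4: −
  node 5: −
  node 6: +
  node 7: ⊤

10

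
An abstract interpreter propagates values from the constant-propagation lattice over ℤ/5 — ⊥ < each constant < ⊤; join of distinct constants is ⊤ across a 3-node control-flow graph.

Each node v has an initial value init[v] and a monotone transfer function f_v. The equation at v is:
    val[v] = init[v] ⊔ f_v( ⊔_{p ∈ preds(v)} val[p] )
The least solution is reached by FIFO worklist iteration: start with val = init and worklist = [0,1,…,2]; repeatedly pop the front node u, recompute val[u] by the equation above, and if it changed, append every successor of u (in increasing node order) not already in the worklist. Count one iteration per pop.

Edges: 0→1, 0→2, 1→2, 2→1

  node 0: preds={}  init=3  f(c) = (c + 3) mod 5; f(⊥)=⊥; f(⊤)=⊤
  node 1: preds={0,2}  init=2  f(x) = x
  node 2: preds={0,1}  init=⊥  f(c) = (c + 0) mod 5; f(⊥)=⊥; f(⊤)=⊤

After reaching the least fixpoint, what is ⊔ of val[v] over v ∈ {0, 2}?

Worklist (4 pops):
  #1 pop 0: in=⊥ → 3 (no change)
  #2 pop 1: in=3 → ⊤ (was 2); enqueue []
  #3 pop 2: in=⊤ → ⊤ (was ⊥); enqueue [1]
  #4 pop 1: in=⊤ → ⊤ (no change)

Fixpoint:
  val[0] = 3
  val[1] = ⊤
  val[2] = ⊤

⊤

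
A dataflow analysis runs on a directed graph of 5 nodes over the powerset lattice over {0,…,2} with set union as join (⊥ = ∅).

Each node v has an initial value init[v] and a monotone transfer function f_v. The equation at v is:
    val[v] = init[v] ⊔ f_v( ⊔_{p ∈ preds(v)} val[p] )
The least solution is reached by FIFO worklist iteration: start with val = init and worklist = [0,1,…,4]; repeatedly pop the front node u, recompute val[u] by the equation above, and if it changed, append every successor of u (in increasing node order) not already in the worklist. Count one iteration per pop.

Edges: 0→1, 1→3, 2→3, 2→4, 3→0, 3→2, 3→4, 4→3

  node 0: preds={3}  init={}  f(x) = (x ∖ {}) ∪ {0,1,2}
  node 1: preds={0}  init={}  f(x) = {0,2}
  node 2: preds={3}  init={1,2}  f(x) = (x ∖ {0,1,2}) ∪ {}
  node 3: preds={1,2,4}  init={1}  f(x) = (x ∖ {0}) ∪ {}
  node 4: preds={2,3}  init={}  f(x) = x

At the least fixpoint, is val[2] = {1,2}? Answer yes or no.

Trace (8 dequeues):
  [1] u=0 | in {1} | out {0,1,2} | prev {} | push {}
  [2] u=1 | in {0,1,2} | out {0,2} | prev {} | push {}
  [3] u=2 | in {1} | out {1,2} | ==
  [4] u=3 | in {0,1,2} | out {1,2} | prev {1} | push {0,2}
  [5] u=4 | in {1,2} | out {1,2} | prev {} | push {3}
  [6] u=0 | in {1,2} | out {0,1,2} | ==
  [7] u=2 | in {1,2} | out {1,2} | ==
  [8] u=3 | in {0,1,2} | out {1,2} | ==

Converged values:
  [0] {0,1,2}
  [1] {0,2}
  [2] {1,2}
  [3] {1,2}
  [4] {1,2}

yes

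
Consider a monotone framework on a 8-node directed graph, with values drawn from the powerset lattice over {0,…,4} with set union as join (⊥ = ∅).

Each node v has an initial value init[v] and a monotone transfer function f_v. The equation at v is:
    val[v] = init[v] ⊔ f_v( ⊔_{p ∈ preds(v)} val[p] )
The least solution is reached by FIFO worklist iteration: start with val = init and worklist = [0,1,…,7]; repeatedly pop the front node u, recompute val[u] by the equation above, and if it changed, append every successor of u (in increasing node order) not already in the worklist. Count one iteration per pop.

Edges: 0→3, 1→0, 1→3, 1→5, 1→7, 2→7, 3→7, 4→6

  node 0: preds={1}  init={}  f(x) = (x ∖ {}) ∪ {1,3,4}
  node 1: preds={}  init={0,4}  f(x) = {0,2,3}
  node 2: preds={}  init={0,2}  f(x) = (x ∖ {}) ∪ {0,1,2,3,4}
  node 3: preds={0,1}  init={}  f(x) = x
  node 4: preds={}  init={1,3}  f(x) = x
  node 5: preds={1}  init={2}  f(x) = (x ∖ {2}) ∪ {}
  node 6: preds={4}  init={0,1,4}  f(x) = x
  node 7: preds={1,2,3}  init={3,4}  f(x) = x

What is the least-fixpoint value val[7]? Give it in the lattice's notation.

Iteration log — 10 steps:
  step 1. node 0  ⊔preds={0,4}  new={0,1,3,4}  old={}  +wl: 
  step 2. node 1  ⊔preds={}  new={0,2,3,4}  old={0,4}  +wl: 0
  step 3. node 2  ⊔preds={}  new={0,1,2,3,4}  old={0,2}  +wl: 
  step 4. node 3  ⊔preds={0,1,2,3,4}  new={0,1,2,3,4}  old={}  +wl: 
  step 5. node 4  ⊔preds={}  new={1,3}  stable
  step 6. node 5  ⊔preds={0,2,3,4}  new={0,2,3,4}  old={2}  +wl: 
  step 7. node 6  ⊔preds={1,3}  new={0,1,3,4}  old={0,1,4}  +wl: 
  step 8. node 7  ⊔preds={0,1,2,3,4}  new={0,1,2,3,4}  old={3,4}  +wl: 
  step 9. node 0  ⊔preds={0,2,3,4}  new={0,1,2,3,4}  old={0,1,3,4}  +wl: 3
  step 10. node 3  ⊔preds={0,1,2,3,4}  new={0,1,2,3,4}  stable

Least fixpoint reached:
  node 0: {0,1,2,3,4}
  node 1: {0,2,3,4}
  node 2: {0,1,2,3,4}
  node 3: {0,1,2,3,4}
  node 4: {1,3}
  node 5: {0,2,3,4}
  node 6: {0,1,3,4}
  node 7: {0,1,2,3,4}

{0,1,2,3,4}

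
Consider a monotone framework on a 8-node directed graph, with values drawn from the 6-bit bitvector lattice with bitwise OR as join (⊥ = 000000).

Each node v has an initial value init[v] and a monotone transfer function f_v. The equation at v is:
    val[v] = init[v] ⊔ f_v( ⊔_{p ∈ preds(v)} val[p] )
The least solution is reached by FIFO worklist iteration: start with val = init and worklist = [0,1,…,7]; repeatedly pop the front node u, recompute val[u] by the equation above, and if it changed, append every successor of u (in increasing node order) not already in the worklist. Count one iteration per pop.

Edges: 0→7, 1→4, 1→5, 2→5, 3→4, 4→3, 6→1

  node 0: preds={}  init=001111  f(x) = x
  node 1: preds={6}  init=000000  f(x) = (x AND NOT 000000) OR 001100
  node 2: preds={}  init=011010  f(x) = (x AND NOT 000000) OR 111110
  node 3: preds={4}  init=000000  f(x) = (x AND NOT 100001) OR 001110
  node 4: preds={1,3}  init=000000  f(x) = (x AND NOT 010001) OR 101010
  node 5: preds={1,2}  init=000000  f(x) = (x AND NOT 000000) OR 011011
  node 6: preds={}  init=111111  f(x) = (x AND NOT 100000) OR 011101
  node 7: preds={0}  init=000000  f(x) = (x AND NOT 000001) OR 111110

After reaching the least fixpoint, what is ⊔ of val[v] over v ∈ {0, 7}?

Worklist (9 pops):
  #1 pop 0: in=000000 → 001111 (no change)
  #2 pop 1: in=111111 → 111111 (was 000000); enqueue []
  #3 pop 2: in=000000 → 111110 (was 011010); enqueue []
  #4 pop 3: in=000000 → 001110 (was 000000); enqueue []
  #5 pop 4: in=111111 → 101110 (was 000000); enqueue [3]
  #6 pop 5: in=111111 → 111111 (was 000000); enqueue []
  #7 pop 6: in=000000 → 111111 (no change)
  #8 pop 7: in=001111 → 111110 (was 000000); enqueue []
  #9 pop 3: in=101110 → 001110 (no change)

Fixpoint:
  val[0] = 001111
  val[1] = 111111
  val[2] = 111110
  val[3] = 001110
  val[4] = 101110
  val[5] = 111111
  val[6] = 111111
  val[7] = 111110

111111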